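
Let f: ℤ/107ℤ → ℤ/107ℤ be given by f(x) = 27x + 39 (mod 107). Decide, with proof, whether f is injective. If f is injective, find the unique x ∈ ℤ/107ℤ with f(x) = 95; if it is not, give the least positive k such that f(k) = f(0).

If f(a) = f(b), then 27a ≡ 27b (mod 107). Because gcd(27, 107) = 1, we may cancel 27 to get a ≡ b (mod 107).
So f is injective.
We now compute 27⁻¹ mod 107 explicitly. Euclid's algorithm: 107 = 3·27 + 26, 27 = 1·26 + 1; back-substituting gives 1 = 4·27 − 1·107, so 27⁻¹ ≡ 4 (mod 107).
Since f is injective, we find f⁻¹(95): we need 27x ≡ 95 − 39 ≡ 56 (mod 107). Using 27⁻¹ = 4: x ≡ 4·56 = 224 = 2·107 + 10, so x = 10.
Check: f(10) = 27·10 + 39 = 309 = 2·107 + 95 ≡ 95 (mod 107).

10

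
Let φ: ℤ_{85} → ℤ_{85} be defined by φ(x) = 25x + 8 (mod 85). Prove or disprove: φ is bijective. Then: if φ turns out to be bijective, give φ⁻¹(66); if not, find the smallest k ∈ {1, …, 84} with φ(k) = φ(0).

We have gcd(25, 85) = 5 > 1. Taking s = 0 and t = 17: φ(0) = 8 and φ(17) = 25·17 + 8 = 433 ≡ 8 (mod 85).
So φ(0) = φ(17) while 0 ≠ 17, hence φ is not injective, hence not bijective.
Since φ is not bijective, we find the least positive k with φ(k) = φ(0): this means 25k ≡ 0 (mod 85), i.e. 85 ∣ 25k. Since gcd(25, 85) = 5, dividing through by 5 this holds exactly when 17 ∣ 5k, and as gcd(5, 17) = 1, exactly when 17 ∣ k.
The smallest positive such k is 17.

17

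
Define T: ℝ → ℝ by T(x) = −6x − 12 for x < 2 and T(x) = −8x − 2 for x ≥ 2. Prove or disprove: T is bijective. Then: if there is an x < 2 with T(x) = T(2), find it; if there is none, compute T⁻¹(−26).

Both pieces are strictly decreasing (slopes −6 and −8), so each is injective on its own interval.
The left piece maps (−∞, 2) onto (−24, ∞); the right piece maps [2, ∞) onto (−∞, −18].
These images overlap. In particular T(2) = −18 (right piece), and solving −6x − 12 = −18 on the left piece gives x = 1 < 2.
So T(1) = T(2) with 1 ≠ 2, and T is not injective, hence not bijective. This x = 1 is the requested value below 2.

1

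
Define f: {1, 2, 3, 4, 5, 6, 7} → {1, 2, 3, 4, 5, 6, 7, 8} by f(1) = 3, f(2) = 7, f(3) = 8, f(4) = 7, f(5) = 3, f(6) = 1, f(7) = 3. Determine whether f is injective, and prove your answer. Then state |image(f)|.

f(2) = 7 = f(4) with 2 ≠ 4, so f is not injective.
The image of f is {1, 3, 7, 8}, which has 4 elements.

4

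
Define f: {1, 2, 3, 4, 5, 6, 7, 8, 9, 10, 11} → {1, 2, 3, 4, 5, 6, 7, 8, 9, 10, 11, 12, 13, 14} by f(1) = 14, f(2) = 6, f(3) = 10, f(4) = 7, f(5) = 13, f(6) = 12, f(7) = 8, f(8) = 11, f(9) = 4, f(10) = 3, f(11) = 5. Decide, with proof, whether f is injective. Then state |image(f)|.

11

The values f(1), …, f(11) are 14, 6, 10, 7, 13, 12, 8, 11, 4, 3, 5 — all distinct.
So f(u) = f(v) only when u = v, and f is injective.
The image of f is {3, 4, 5, 6, 7, 8, 10, 11, 12, 13, 14}, which has 11 elements.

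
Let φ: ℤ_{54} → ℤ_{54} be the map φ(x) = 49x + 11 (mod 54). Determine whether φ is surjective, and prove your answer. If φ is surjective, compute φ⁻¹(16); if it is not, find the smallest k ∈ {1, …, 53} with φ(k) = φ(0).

53

Recall: surjectivity means every element of the codomain has a preimage under φ.
Since gcd(49, 54) = 1, 49 is invertible modulo 54. Euclid's algorithm: 54 = 1·49 + 5, 49 = 9·5 + 4, 5 = 1·4 + 1; back-substituting gives 1 = 43·49 − 39·54, so 49⁻¹ ≡ 43 (mod 54).
For any y ∈ ℤ_{54}, x = 43(y − 11) mod 54 satisfies φ(x) = 49·43(y − 11) + 11 ≡ y (since 49·43 ≡ 1 mod 54). So every y has a preimage.
So φ is surjective.
Since φ is surjective, we find φ⁻¹(16): we need 49x ≡ 16 − 11 ≡ 5 (mod 54). Using 49⁻¹ = 43: x ≡ 43·5 = 215 = 3·54 + 53, so x = 53.
Check: φ(53) = 49·53 + 11 = 2608 = 48·54 + 16 ≡ 16 (mod 54).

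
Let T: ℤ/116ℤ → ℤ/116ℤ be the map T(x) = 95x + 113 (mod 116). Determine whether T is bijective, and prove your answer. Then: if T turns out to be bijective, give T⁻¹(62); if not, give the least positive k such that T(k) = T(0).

Suppose T(x_1) = T(x_2) in ℤ/116ℤ. Then 95x_1 + 113 ≡ 95x_2 + 113 (mod 116), therefore 95(x_1 − x_2) ≡ 0 (mod 116).
Since gcd(95, 116) = 1, 95 is invertible modulo 116, hence x_1 − x_2 ≡ 0 (mod 116), i.e. x_1 = x_2.
We now compute 95⁻¹ mod 116 explicitly. Euclid's algorithm: 116 = 1·95 + 21, 95 = 4·21 + 11, 21 = 1·11 + 10, 11 = 1·10 + 1; back-substituting gives 1 = 11·95 − 9·116, so 95⁻¹ ≡ 11 (mod 116).
For any y ∈ ℤ/116ℤ, x = 11(y − 113) mod 116 satisfies T(x) = 95·11(y − 113) + 113 ≡ y (since 95·11 ≡ 1 mod 116). So every y has a preimage.
Hence T is bijective.
Since T is bijective, we compute T⁻¹(62): solve 95x + 113 ≡ 62 (mod 116), i.e. 95x ≡ 65 (mod 116).
Multiplying by 95⁻¹ = 11 gives x ≡ 11·65 = 715 = 6·116 + 19 ≡ 19 (mod 116).
Check: T(19) = 95·19 + 113 = 1918 = 16·116 + 62 ≡ 62 (mod 116).

19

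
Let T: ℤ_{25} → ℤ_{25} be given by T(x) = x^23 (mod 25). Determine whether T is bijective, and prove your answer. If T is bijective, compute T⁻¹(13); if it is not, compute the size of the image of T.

21

T(0) = 0^23 = 0.
T(5): Repeated squaring mod 25: 5^1 ≡ 5, 5^2 ≡ 5² = 25 ≡ 0, 5^4 ≡ 0² = 0, 5^8 ≡ 0² = 0, 5^16 ≡ 0² = 0. Since 23 = 16 + 4 + 2 + 1, 5^23 ≡ 0·0·0·5: 0·0 = 0, then 0·0 = 0, then 0·5 = 0. So 5^23 ≡ 0 (mod 25).
So T(0) = T(5) = 0 while 0 ≠ 5, hence T is not injective, hence not bijective.
Since T is not bijective, we determine |image(T)|. Computing x^23 mod 25 for each x (by repeated squaring, reducing mod 25 at every step), the values T(0), T(1), …, T(24) are: 0, 1, 8, 2, 14, 0, 16, 18, 12, 4, 0, 6, 3, 22, 19, 0, 21, 13, 7, 9, 0, 11, 23, 17, 24.
The distinct values are {0, 1, 2, 3, 4, 6, 7, 8, 9, 11, 12, 13, 14, 16, 17, 18, 19, 21, 22, 23, 24}; there are 21 of them.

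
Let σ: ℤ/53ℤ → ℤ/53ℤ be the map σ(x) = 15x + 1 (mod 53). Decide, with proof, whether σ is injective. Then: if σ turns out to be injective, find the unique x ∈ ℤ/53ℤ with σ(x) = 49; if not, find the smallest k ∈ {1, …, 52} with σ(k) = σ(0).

35

Suppose σ(u) = σ(v) in ℤ/53ℤ. Then 15u + 1 ≡ 15v + 1 (mod 53), thus 15(u − v) ≡ 0 (mod 53).
Since gcd(15, 53) = 1, 15 is invertible modulo 53, hence u − v ≡ 0 (mod 53), i.e. u = v.
Therefore σ is injective.
We now compute 15⁻¹ mod 53 explicitly. Euclid's algorithm: 53 = 3·15 + 8, 15 = 1·8 + 7, 8 = 1·7 + 1; back-substituting gives 1 = 46·15 − 13·53, so 15⁻¹ ≡ 46 (mod 53).
Since σ is injective, we find σ⁻¹(49): we need 15x ≡ 49 − 1 ≡ 48 (mod 53). Using 15⁻¹ = 46: x ≡ 46·48 = 2208 = 41·53 + 35, so x = 35.
Check: σ(35) = 15·35 + 1 = 526 = 9·53 + 49 ≡ 49 (mod 53).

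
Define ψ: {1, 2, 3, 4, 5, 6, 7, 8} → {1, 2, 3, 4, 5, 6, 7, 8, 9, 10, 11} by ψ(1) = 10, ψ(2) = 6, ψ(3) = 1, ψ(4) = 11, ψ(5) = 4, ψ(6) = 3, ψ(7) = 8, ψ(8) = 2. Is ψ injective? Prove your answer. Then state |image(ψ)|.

8

The values ψ(1), …, ψ(8) are 10, 6, 1, 11, 4, 3, 8, 2 — all distinct.
So ψ(x_1) = ψ(x_2) only when x_1 = x_2, and ψ is injective.
The image of ψ is {1, 2, 3, 4, 6, 8, 10, 11}, which has 8 elements.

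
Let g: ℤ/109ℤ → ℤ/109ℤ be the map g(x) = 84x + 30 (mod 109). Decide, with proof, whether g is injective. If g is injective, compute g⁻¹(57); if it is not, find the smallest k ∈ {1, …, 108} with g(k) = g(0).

12

Suppose g(x_1) = g(x_2) in ℤ/109ℤ. Then 84x_1 + 30 ≡ 84x_2 + 30 (mod 109), thus 84(x_1 − x_2) ≡ 0 (mod 109).
Since gcd(84, 109) = 1, 84 is invertible modulo 109, therefore x_1 − x_2 ≡ 0 (mod 109), i.e. x_1 = x_2.
Therefore g is injective.
We now compute 84⁻¹ mod 109 explicitly. Euclid's algorithm: 109 = 1·84 + 25, 84 = 3·25 + 9, 25 = 2·9 + 7, 9 = 1·7 + 2, 7 = 3·2 + 1; back-substituting gives 1 = 61·84 − 47·109, so 84⁻¹ ≡ 61 (mod 109).
Since g is injective, we find g⁻¹(57): we need 84x ≡ 57 − 30 ≡ 27 (mod 109). Using 84⁻¹ = 61: x ≡ 61·27 = 1647 = 15·109 + 12, so x = 12.
Check: g(12) = 84·12 + 30 = 1038 = 9·109 + 57 ≡ 57 (mod 109).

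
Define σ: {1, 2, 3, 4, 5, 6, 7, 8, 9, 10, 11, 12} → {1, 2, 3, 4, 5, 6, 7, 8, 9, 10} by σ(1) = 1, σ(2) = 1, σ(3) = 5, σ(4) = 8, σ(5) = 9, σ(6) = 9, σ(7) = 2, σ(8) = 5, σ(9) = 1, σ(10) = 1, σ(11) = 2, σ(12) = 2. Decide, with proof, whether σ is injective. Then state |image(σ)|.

σ(1) = 1 = σ(2) with 1 ≠ 2, so σ is not injective.
The image of σ is {1, 2, 5, 8, 9}, which has 5 elements.

5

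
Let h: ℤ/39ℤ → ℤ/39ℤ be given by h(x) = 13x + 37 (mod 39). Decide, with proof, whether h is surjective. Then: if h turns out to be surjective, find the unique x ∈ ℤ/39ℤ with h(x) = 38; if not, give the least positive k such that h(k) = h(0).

3

Since gcd(13, 39) = 13, we have 13x ≡ 0 (mod 13) for all x, so h(x) ≡ 11 (mod 13).
But 0 ≢ 11 (mod 13), so 0 ∈ ℤ/39ℤ has no preimage. Therefore h is not surjective.
Since h is not surjective, we find the least positive k with h(k) = h(0): this means 13k ≡ 0 (mod 39), i.e. 39 ∣ 13k. Since gcd(13, 39) = 13, dividing through by 13 this holds exactly when 3 ∣ k.
The smallest positive such k is 3.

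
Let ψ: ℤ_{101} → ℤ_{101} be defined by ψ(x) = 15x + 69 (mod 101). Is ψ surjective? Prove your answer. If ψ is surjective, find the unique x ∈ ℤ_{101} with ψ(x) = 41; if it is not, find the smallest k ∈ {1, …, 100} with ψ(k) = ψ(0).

52

Recall: ψ is surjective if every y in the codomain equals ψ(x) for some x in the domain.
Since gcd(15, 101) = 1, 15 is invertible modulo 101. Euclid's algorithm: 101 = 6·15 + 11, 15 = 1·11 + 4, 11 = 2·4 + 3, 4 = 1·3 + 1; back-substituting gives 1 = 27·15 − 4·101, so 15⁻¹ ≡ 27 (mod 101).
Then y ↦ 27(y − 69) is a two-sided inverse to ψ, so every y ∈ ℤ_{101} has a preimage.
Therefore ψ is surjective.
Since ψ is surjective, we compute ψ⁻¹(41): solve 15x + 69 ≡ 41 (mod 101), i.e. 15x ≡ 73 (mod 101).
Multiplying by 15⁻¹ = 27 gives x ≡ 27·73 = 1971 = 19·101 + 52 ≡ 52 (mod 101).
Check: ψ(52) = 15·52 + 69 = 849 = 8·101 + 41 ≡ 41 (mod 101).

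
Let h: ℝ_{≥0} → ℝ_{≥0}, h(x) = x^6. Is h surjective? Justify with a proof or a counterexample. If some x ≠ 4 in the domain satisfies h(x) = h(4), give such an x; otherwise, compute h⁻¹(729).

For any y ∈ ℝ_{≥0}, x = y^{1/6} ∈ ℝ_{≥0} gives h(x) = y, so h is surjective.
Since x ↦ x^6 is strictly increasing on ℝ_{≥0}, it is injective there, so no x ≠ 4 in the domain has h(x) = h(4). We therefore compute h⁻¹(729) = 729^{1/6} = 3 (indeed 3^6 = 729).

3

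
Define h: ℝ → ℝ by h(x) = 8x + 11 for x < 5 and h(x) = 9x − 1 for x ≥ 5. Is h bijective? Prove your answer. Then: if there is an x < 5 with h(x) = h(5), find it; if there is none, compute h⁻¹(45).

Both pieces are strictly increasing (slopes 8 and 9), so each is injective on its own interval.
The left piece maps (−∞, 5) onto (−∞, 51); the right piece maps [5, ∞) onto [44, ∞).
These images overlap. In particular h(5) = 44 (right piece), and solving 8x + 11 = 44 on the left piece gives x = 33/8 < 5.
So h(33/8) = h(5) with 33/8 ≠ 5, and h is not injective, hence not bijective. This x = 33/8 is the requested value below 5.

33/8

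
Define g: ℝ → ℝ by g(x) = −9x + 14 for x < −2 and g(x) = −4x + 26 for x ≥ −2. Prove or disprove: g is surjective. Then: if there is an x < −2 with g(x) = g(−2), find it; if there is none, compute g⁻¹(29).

-20/9

Both pieces are strictly decreasing (slopes −9 and −4), so each is injective on its own interval.
The left piece maps (−∞, −2) onto (32, ∞); the right piece maps [−2, ∞) onto (−∞, 34].
The union (32, ∞) ∪ (−∞, 34] covers ℝ, so g is surjective.
For the follow-up: the images overlap, so an x < −2 with g(x) = g(−2) exists. g(−2) = 34; solving −9x + 14 = 34 for x < −2 gives x = (34 − 14)/(−9) = −20/9.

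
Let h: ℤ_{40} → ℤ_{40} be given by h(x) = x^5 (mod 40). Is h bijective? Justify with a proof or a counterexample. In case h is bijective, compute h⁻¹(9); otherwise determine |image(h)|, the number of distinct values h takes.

25

h(0) = 0^5 = 0.
h(10): Repeated squaring mod 40: 10^1 ≡ 10, 10^2 ≡ 10² = 100 ≡ 20, 10^4 ≡ 20² = 400 ≡ 0. Since 5 = 4 + 1, 10^5 ≡ 0·10: 0·10 = 0. So 10^5 ≡ 0 (mod 40).
So h(0) = h(10) = 0 while 0 ≠ 10, hence h is not injective, hence not bijective.
Since h is not bijective, we determine |image(h)|. Computing x^5 mod 40 for each x (by repeated squaring, reducing mod 40 at every step), the values h(0), h(1), …, h(39) are: 0, 1, 32, 3, 24, 5, 16, 7, 8, 9, 0, 11, 32, 13, 24, 15, 16, 17, 8, 19, 0, 21, 32, 23, 24, 25, 16, 27, 8, 29, 0, 31, 32, 33, 24, 35, 16, 37, 8, 39.
The distinct values are {0, 1, 3, 5, 7, 8, 9, 11, 13, 15, 16, 17, 19, 21, 23, 24, 25, 27, 29, 31, 32, 33, 35, 37, 39}; there are 25 of them.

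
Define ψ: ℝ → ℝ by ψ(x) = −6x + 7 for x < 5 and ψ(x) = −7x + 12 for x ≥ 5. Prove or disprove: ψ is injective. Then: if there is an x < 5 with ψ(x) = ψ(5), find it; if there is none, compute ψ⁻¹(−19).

Both pieces are strictly decreasing (slopes −6 and −7), so each is injective on its own interval.
The left piece maps (−∞, 5) onto (−23, ∞); the right piece maps [5, ∞) onto (−∞, −23].
These images are disjoint, so no value is attained by both pieces. Hence ψ is injective.
Because the two images are disjoint, no x < 5 has ψ(x) = ψ(5), so we compute ψ⁻¹(−19): −19 lies in (−23, ∞), so solve −6x + 7 = −19: x = (−19 − 7)/(−6) = 13/3.

13/3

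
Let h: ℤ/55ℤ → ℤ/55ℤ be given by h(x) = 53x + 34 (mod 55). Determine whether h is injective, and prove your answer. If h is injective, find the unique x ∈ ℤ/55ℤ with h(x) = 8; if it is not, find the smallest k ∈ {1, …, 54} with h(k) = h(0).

13

If h(x_1) = h(x_2), then 53x_1 ≡ 53x_2 (mod 55). Because gcd(53, 55) = 1, we may cancel 53 to get x_1 ≡ x_2 (mod 55).
Therefore h is injective.
We now compute 53⁻¹ mod 55 explicitly. Euclid's algorithm: 55 = 1·53 + 2, 53 = 26·2 + 1; back-substituting gives 1 = 27·53 − 26·55, so 53⁻¹ ≡ 27 (mod 55).
Since h is injective, we compute h⁻¹(8): solve 53x + 34 ≡ 8 (mod 55), i.e. 53x ≡ 29 (mod 55).
Multiplying by 53⁻¹ = 27 gives x ≡ 27·29 = 783 = 14·55 + 13 ≡ 13 (mod 55).
Check: h(13) = 53·13 + 34 = 723 = 13·55 + 8 ≡ 8 (mod 55).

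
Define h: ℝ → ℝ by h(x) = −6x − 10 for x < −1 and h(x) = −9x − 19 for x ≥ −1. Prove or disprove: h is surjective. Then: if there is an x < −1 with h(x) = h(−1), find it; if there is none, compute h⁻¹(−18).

-1/9

Both pieces are strictly decreasing (slopes −6 and −9), so each is injective on its own interval.
The left piece maps (−∞, −1) onto (−4, ∞); the right piece maps [−1, ∞) onto (−∞, −10].
The union (−4, ∞) ∪ (−∞, −10] omits the interval between −4 and −10; in particular −4 has no preimage. So h is not surjective.
Because the two images are disjoint, no x < −1 has h(x) = h(−1), so we compute h⁻¹(−18): −18 lies in (−∞, −10], so solve −9x − 19 = −18: x = (−18 + 19)/(−9) = −1/9.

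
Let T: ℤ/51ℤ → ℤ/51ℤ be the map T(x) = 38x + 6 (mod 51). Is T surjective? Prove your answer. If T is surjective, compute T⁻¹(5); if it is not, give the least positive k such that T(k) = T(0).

Since gcd(38, 51) = 1, 38 is invertible modulo 51. Euclid's algorithm: 51 = 1·38 + 13, 38 = 2·13 + 12, 13 = 1·12 + 1; back-substituting gives 1 = 47·38 − 35·51, so 38⁻¹ ≡ 47 (mod 51).
For any y ∈ ℤ/51ℤ, x = 47(y − 6) mod 51 satisfies T(x) = 38·47(y − 6) + 6 ≡ y (since 38·47 ≡ 1 mod 51). So every y has a preimage.
Hence T is surjective.
Since T is surjective, we find T⁻¹(5): we need 38x ≡ 5 − 6 ≡ 50 (mod 51). Using 38⁻¹ = 47: x ≡ 47·50 = 2350 = 46·51 + 4, so x = 4.
Check: T(4) = 38·4 + 6 = 158 = 3·51 + 5 ≡ 5 (mod 51).

4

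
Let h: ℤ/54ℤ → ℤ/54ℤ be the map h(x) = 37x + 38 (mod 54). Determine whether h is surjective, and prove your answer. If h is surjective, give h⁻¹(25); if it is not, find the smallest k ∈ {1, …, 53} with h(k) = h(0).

Recall that h is surjective if every y in the codomain equals h(x) for some x in the domain.
Since gcd(37, 54) = 1, 37 is invertible modulo 54. Euclid's algorithm: 54 = 1·37 + 17, 37 = 2·17 + 3, 17 = 5·3 + 2, 3 = 1·2 + 1; back-substituting gives 1 = 19·37 − 13·54, so 37⁻¹ ≡ 19 (mod 54).
For any y ∈ ℤ/54ℤ, x = 19(y − 38) mod 54 satisfies h(x) = 37·19(y − 38) + 38 ≡ y (since 37·19 ≡ 1 mod 54). So every y has a preimage.
Hence h is surjective.
Since h is surjective, we find h⁻¹(25): we need 37x ≡ 25 − 38 ≡ 41 (mod 54). Using 37⁻¹ = 19: x ≡ 19·41 = 779 = 14·54 + 23, so x = 23.
Check: h(23) = 37·23 + 38 = 889 = 16·54 + 25 ≡ 25 (mod 54).

23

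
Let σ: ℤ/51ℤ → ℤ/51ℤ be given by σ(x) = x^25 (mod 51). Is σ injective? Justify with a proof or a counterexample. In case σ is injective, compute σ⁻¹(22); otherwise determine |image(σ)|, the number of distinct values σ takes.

46

Computing x^25 mod 51 for each x (by repeated squaring, reducing mod 51 at every step), the values σ(0), σ(1), …, σ(50) are: 0, 1, 2, 48, 4, 29, 45, 10, 8, 9, 7, 23, 39, 13, 20, 15, 16, 17, 18, 19, 14, 21, 46, 11, 27, 25, 26, 24, 40, 5, 30, 37, 32, 33, 34, 35, 36, 31, 38, 12, 28, 44, 42, 43, 41, 6, 22, 47, 3, 49, 50.
Every element of ℤ/51ℤ appears exactly once in this list, so σ is a bijection, and in particular injective.
Since σ is injective, we read off the preimage of 22 from the same table: σ(46) = 22, so σ⁻¹(22) = 46.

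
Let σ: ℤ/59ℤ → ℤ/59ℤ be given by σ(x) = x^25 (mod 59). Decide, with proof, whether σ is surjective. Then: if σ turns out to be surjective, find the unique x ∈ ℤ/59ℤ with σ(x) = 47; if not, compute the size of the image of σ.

13

Since 59 is prime, the nonzero elements of ℤ/59ℤ form a cyclic group of order 58.
As gcd(25, 58) = 1, raising to the 25th power is a bijection on this group: if a^25 ≡ b^25 then (ab^{−1})^25 = 1, and the only element of order dividing gcd(25, 58) = 1 is 1, so a = b.
With σ(0) = 0 this makes σ injective on all of ℤ/59ℤ, hence bijective (finite equal-size domain and codomain). In particular σ is surjective.
Since σ is surjective, we find the preimage of 47. The inverse of x ↦ x^25 on (ℤ/59ℤ)^× is x ↦ x^7, because 25·7 = 175 = 3·58 + 1 ≡ 1 (mod 58) and x^{58} = 1 for x ≠ 0 (Fermat). So σ⁻¹(47) = 47^7 mod 59.
Repeated squaring mod 59: 47^1 ≡ 47, 47^2 ≡ 47² = 2209 ≡ 26, 47^4 ≡ 26² = 676 ≡ 27. Since 7 = 4 + 2 + 1, 47^7 ≡ 27·26·47: 27·26 = 702 ≡ 53, then 53·47 = 2491 ≡ 13. So 47^7 ≡ 13 (mod 59).
Hence σ⁻¹(47) = 13.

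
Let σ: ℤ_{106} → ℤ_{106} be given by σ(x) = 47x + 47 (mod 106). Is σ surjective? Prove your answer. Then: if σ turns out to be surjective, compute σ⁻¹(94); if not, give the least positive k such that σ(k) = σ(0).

Since gcd(47, 106) = 1, 47 is invertible modulo 106. Euclid's algorithm: 106 = 2·47 + 12, 47 = 3·12 + 11, 12 = 1·11 + 1; back-substituting gives 1 = 97·47 − 43·106, so 47⁻¹ ≡ 97 (mod 106).
For any y ∈ ℤ_{106}, x = 97(y − 47) mod 106 satisfies σ(x) = 47·97(y − 47) + 47 ≡ y (since 47·97 ≡ 1 mod 106). So every y has a preimage.
Thus σ is surjective.
Since σ is surjective, we find σ⁻¹(94): we need 47x ≡ 94 − 47 ≡ 47 (mod 106). Using 47⁻¹ = 97: x ≡ 97·47 = 4559 = 43·106 + 1, so x = 1.
Check: σ(1) = 47·1 + 47 = 94 ≡ 94 (mod 106).

1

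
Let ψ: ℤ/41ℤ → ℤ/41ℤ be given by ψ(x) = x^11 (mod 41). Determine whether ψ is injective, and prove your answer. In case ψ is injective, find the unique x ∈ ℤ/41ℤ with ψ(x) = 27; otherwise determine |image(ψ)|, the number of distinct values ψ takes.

3

Since 41 is prime, the nonzero elements of ℤ/41ℤ form a cyclic group of order 40.
As gcd(11, 40) = 1, raising to the 11th power is a bijection on this group: if u^11 ≡ v^11 then (uv^{−1})^11 = 1, and the only element of order dividing gcd(11, 40) = 1 is 1, so u = v.
With ψ(0) = 0 this makes ψ injective on all of ℤ/41ℤ, hence bijective (finite equal-size domain and codomain). In particular ψ is injective.
Since ψ is injective, we find the preimage of 27. The inverse of x ↦ x^11 on (ℤ/41ℤ)^× is x ↦ x^11, because 11·11 = 121 = 3·40 + 1 ≡ 1 (mod 40) and x^{40} = 1 for x ≠ 0 (Fermat). So ψ⁻¹(27) = 27^11 mod 41.
Repeated squaring mod 41: 27^1 ≡ 27, 27^2 ≡ 27² = 729 ≡ 32, 27^4 ≡ 32² = 1024 ≡ 40, 27^8 ≡ 40² = 1600 ≡ 1. Since 11 = 8 + 2 + 1, 27^11 ≡ 1·32·27: 1·32 = 32, then 32·27 = 864 ≡ 3. So 27^11 ≡ 3 (mod 41).
Hence ψ⁻¹(27) = 3.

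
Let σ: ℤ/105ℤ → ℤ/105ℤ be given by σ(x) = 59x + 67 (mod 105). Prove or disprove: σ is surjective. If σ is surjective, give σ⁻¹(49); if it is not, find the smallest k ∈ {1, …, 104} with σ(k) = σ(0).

78

Since gcd(59, 105) = 1, 59 is invertible modulo 105. Euclid's algorithm: 105 = 1·59 + 46, 59 = 1·46 + 13, 46 = 3·13 + 7, 13 = 1·7 + 6, 7 = 1·6 + 1; back-substituting gives 1 = 89·59 − 50·105, so 59⁻¹ ≡ 89 (mod 105).
For any y ∈ ℤ/105ℤ, x = 89(y − 67) mod 105 satisfies σ(x) = 59·89(y − 67) + 67 ≡ y (since 59·89 ≡ 1 mod 105). So every y has a preimage.
Hence σ is surjective.
Since σ is surjective, we compute σ⁻¹(49): solve 59x + 67 ≡ 49 (mod 105), i.e. 59x ≡ 87 (mod 105).
Multiplying by 59⁻¹ = 89 gives x ≡ 89·87 = 7743 = 73·105 + 78 ≡ 78 (mod 105).
Check: σ(78) = 59·78 + 67 = 4669 = 44·105 + 49 ≡ 49 (mod 105).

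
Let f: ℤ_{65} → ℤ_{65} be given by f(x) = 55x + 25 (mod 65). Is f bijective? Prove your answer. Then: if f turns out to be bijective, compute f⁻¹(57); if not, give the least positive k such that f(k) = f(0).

We have gcd(55, 65) = 5 > 1. Taking x_1 = 0 and x_2 = 13: f(0) = 25 and f(13) = 55·13 + 25 = 740 ≡ 25 (mod 65).
So f(0) = f(13) while 0 ≠ 13, thus f is not injective, hence not bijective.
Since f is not bijective, we find the least positive k with f(k) = f(0): this means 55k ≡ 0 (mod 65), i.e. 65 ∣ 55k. Since gcd(55, 65) = 5, dividing through by 5 this holds exactly when 13 ∣ 11k, and as gcd(11, 13) = 1, exactly when 13 ∣ k.
The smallest positive such k is 13.

13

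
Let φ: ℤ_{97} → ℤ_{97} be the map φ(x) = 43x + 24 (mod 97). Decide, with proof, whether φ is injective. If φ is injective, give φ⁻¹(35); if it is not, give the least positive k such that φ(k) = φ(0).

If φ(u) = φ(v), then 43u ≡ 43v (mod 97). Because gcd(43, 97) = 1, we may cancel 43 to get u ≡ v (mod 97).
Thus φ is injective.
We now compute 43⁻¹ mod 97 explicitly. Euclid's algorithm: 97 = 2·43 + 11, 43 = 3·11 + 10, 11 = 1·10 + 1; back-substituting gives 1 = 88·43 − 39·97, so 43⁻¹ ≡ 88 (mod 97).
Since φ is injective, we compute φ⁻¹(35): solve 43x + 24 ≡ 35 (mod 97), i.e. 43x ≡ 11 (mod 97).
Multiplying by 43⁻¹ = 88 gives x ≡ 88·11 = 968 = 9·97 + 95 ≡ 95 (mod 97).
Check: φ(95) = 43·95 + 24 = 4109 = 42·97 + 35 ≡ 35 (mod 97).

95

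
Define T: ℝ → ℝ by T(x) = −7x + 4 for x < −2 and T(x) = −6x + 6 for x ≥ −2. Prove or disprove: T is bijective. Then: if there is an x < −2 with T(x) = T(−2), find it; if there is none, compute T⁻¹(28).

Both pieces are strictly decreasing (slopes −7 and −6), so each is injective on its own interval.
The left piece maps (−∞, −2) onto (18, ∞); the right piece maps [−2, ∞) onto (−∞, 18].
Since 18 = 18, the images partition ℝ: T is injective and surjective, hence bijective.
Because the two images are disjoint, no x < −2 has T(x) = T(−2), so we compute T⁻¹(28): 28 lies in (18, ∞), so solve −7x + 4 = 28: x = (28 − 4)/(−7) = −24/7.

-24/7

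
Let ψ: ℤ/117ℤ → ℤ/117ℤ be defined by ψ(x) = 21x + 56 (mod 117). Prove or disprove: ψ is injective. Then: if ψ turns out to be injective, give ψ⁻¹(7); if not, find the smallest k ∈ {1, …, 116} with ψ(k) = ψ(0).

We have gcd(21, 117) = 3 > 1. Taking s = 0 and t = 39: ψ(0) = 56 and ψ(39) = 21·39 + 56 = 875 ≡ 56 (mod 117).
So ψ(0) = ψ(39) while 0 ≠ 39, hence ψ is not injective.
Since ψ is not injective, we find the least positive k with ψ(k) = ψ(0): this means 21k ≡ 0 (mod 117), i.e. 117 ∣ 21k. Since gcd(21, 117) = 3, dividing through by 3 this holds exactly when 39 ∣ 7k, and as gcd(7, 39) = 1, exactly when 39 ∣ k.
The smallest positive such k is 39.

39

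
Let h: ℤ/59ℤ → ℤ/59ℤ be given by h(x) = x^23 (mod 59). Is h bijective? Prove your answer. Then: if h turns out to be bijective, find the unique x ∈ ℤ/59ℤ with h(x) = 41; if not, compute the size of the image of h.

26

Since 59 is prime, the nonzero elements of ℤ/59ℤ form a cyclic group of order 58.
As gcd(23, 58) = 1, raising to the 23rd power is a bijection on this group: if u^23 ≡ v^23 then (uv^{−1})^23 = 1, and the only element of order dividing gcd(23, 58) = 1 is 1, so u = v.
With h(0) = 0 this makes h injective on all of ℤ/59ℤ, hence bijective (finite equal-size domain and codomain). In particular h is bijective.
Since h is bijective, we find the preimage of 41. The inverse of x ↦ x^23 on (ℤ/59ℤ)^× is x ↦ x^53, because 23·53 = 1219 = 21·58 + 1 ≡ 1 (mod 58) and x^{58} = 1 for x ≠ 0 (Fermat). So h⁻¹(41) = 41^53 mod 59.
Repeated squaring mod 59: 41^1 ≡ 41, 41^2 ≡ 41² = 1681 ≡ 29, 41^4 ≡ 29² = 841 ≡ 15, 41^8 ≡ 15² = 225 ≡ 48, 41^16 ≡ 48² = 2304 ≡ 3, 41^32 ≡ 3² = 9. Since 53 = 32 + 16 + 4 + 1, 41^53 ≡ 9·3·15·41: 9·3 = 27, then 27·15 = 405 ≡ 51, then 51·41 = 2091 ≡ 26. So 41^53 ≡ 26 (mod 59).
Hence h⁻¹(41) = 26.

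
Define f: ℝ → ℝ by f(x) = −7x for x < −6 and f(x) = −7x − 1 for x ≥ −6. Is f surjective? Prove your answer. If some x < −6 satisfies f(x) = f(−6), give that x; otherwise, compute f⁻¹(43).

-43/7

Both pieces are strictly decreasing (slopes −7 and −7), so each is injective on its own interval.
The left piece maps (−∞, −6) onto (42, ∞); the right piece maps [−6, ∞) onto (−∞, 41].
The union (42, ∞) ∪ (−∞, 41] omits the interval between 42 and 41; in particular 42 has no preimage. So f is not surjective.
Because the two images are disjoint, no x < −6 has f(x) = f(−6), so we compute f⁻¹(43): 43 lies in (42, ∞), so solve −7x = 43: x = (43 − 0)/(−7) = −43/7.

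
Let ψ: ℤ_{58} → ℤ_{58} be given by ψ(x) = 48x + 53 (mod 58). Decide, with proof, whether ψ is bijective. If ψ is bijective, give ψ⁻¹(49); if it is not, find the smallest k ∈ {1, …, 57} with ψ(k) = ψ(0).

29

We have gcd(48, 58) = 2 > 1. Taking s = 0 and t = 29: ψ(0) = 53 and ψ(29) = 48·29 + 53 = 1445 ≡ 53 (mod 58).
So ψ(0) = ψ(29) while 0 ≠ 29, hence ψ is not injective, hence not bijective.
Since ψ is not bijective, we find the least positive k with ψ(k) = ψ(0): this means 48k ≡ 0 (mod 58), i.e. 58 ∣ 48k. Since gcd(48, 58) = 2, dividing through by 2 this holds exactly when 29 ∣ 24k, and as gcd(24, 29) = 1, exactly when 29 ∣ k.
The smallest positive such k is 29.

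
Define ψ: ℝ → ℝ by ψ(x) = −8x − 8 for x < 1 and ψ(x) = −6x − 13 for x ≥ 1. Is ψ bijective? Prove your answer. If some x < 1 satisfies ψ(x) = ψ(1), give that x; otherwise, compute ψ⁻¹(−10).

1/4

Both pieces are strictly decreasing (slopes −8 and −6), so each is injective on its own interval.
The left piece maps (−∞, 1) onto (−16, ∞); the right piece maps [1, ∞) onto (−∞, −19].
The images leave a gap (−16 has no preimage), so ψ is not surjective, hence not bijective.
Because the two images are disjoint, no x < 1 has ψ(x) = ψ(1), so we compute ψ⁻¹(−10): −10 lies in (−16, ∞), so solve −8x − 8 = −10: x = (−10 + 8)/(−8) = 1/4.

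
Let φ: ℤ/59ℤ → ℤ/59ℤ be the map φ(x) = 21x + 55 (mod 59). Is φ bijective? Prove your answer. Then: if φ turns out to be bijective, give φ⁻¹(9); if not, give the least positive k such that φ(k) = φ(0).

54

Suppose φ(u) = φ(v) in ℤ/59ℤ. Then 21u + 55 ≡ 21v + 55 (mod 59), thus 21(u − v) ≡ 0 (mod 59).
Since gcd(21, 59) = 1, 21 is invertible modulo 59, therefore u − v ≡ 0 (mod 59), i.e. u = v.
We now compute 21⁻¹ mod 59 explicitly. Euclid's algorithm: 59 = 2·21 + 17, 21 = 1·17 + 4, 17 = 4·4 + 1; back-substituting gives 1 = 45·21 − 16·59, so 21⁻¹ ≡ 45 (mod 59).
For any y ∈ ℤ/59ℤ, x = 45(y − 55) mod 59 satisfies φ(x) = 21·45(y − 55) + 55 ≡ y (since 21·45 ≡ 1 mod 59). So every y has a preimage.
Hence φ is bijective.
Since φ is bijective, we find φ⁻¹(9): we need 21x ≡ 9 − 55 ≡ 13 (mod 59). Using 21⁻¹ = 45: x ≡ 45·13 = 585 = 9·59 + 54, so x = 54.
Check: φ(54) = 21·54 + 55 = 1189 = 20·59 + 9 ≡ 9 (mod 59).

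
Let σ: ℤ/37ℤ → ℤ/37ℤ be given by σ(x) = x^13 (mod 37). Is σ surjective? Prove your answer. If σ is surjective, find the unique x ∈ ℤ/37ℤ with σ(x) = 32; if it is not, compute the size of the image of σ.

Since 37 is prime, the nonzero elements of ℤ/37ℤ form a cyclic group of order 36.
As gcd(13, 36) = 1, raising to the 13th power is a bijection on this group: if u^13 ≡ v^13 then (uv^{−1})^13 = 1, and the only element of order dividing gcd(13, 36) = 1 is 1, so u = v.
With σ(0) = 0 this makes σ injective on all of ℤ/37ℤ, hence bijective (finite equal-size domain and codomain). In particular σ is surjective.
Since σ is surjective, we find the preimage of 32. The inverse of x ↦ x^13 on (ℤ/37ℤ)^× is x ↦ x^25, because 13·25 = 325 = 9·36 + 1 ≡ 1 (mod 36) and x^{36} = 1 for x ≠ 0 (Fermat). So σ⁻¹(32) = 32^25 mod 37.
Repeated squaring mod 37: 32^1 ≡ 32, 32^2 ≡ 32² = 1024 ≡ 25, 32^4 ≡ 25² = 625 ≡ 33, 32^8 ≡ 33² = 1089 ≡ 16, 32^16 ≡ 16² = 256 ≡ 34. Since 25 = 16 + 8 + 1, 32^25 ≡ 34·16·32: 34·16 = 544 ≡ 26, then 26·32 = 832 ≡ 18. So 32^25 ≡ 18 (mod 37).
Hence σ⁻¹(32) = 18.

18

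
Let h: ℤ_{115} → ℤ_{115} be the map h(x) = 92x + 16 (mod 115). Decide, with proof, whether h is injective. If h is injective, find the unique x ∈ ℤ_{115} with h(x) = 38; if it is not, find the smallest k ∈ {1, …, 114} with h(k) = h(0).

5

We have gcd(92, 115) = 23 > 1. Taking u = 0 and v = 5: h(0) = 16 and h(5) = 92·5 + 16 = 476 ≡ 16 (mod 115).
So h(0) = h(5) while 0 ≠ 5, thus h is not injective.
Since h is not injective, we find the least positive k with h(k) = h(0): this means 92k ≡ 0 (mod 115), i.e. 115 ∣ 92k. Since gcd(92, 115) = 23, dividing through by 23 this holds exactly when 5 ∣ 4k, and as gcd(4, 5) = 1, exactly when 5 ∣ k.
The smallest positive such k is 5.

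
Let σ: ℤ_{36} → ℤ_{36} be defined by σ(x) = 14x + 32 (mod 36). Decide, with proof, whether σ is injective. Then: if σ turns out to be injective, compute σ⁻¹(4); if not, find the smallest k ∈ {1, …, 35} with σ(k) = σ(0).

18

Recall that σ is injective when σ(s) = σ(t) forces s = t.
We have gcd(14, 36) = 2 > 1. Taking s = 0 and t = 18: σ(0) = 32 and σ(18) = 14·18 + 32 = 284 ≡ 32 (mod 36).
So σ(0) = σ(18) while 0 ≠ 18, therefore σ is not injective.
Since σ is not injective, we find the least positive k with σ(k) = σ(0): this means 14k ≡ 0 (mod 36), i.e. 36 ∣ 14k. Since gcd(14, 36) = 2, dividing through by 2 this holds exactly when 18 ∣ 7k, and as gcd(7, 18) = 1, exactly when 18 ∣ k.
The smallest positive such k is 18.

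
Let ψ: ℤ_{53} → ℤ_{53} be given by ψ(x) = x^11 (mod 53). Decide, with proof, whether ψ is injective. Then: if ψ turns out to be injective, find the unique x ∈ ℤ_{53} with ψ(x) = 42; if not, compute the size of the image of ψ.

36

Since 53 is prime, the nonzero elements of ℤ_{53} form a cyclic group of order 52.
As gcd(11, 52) = 1, raising to the 11th power is a bijection on this group: if s^11 ≡ t^11 then (st^{−1})^11 = 1, and the only element of order dividing gcd(11, 52) = 1 is 1, so s = t.
With ψ(0) = 0 this makes ψ injective on all of ℤ_{53}, hence bijective (finite equal-size domain and codomain). In particular ψ is injective.
Since ψ is injective, we find the preimage of 42. The inverse of x ↦ x^11 on (ℤ_{53})^× is x ↦ x^19, because 11·19 = 209 = 4·52 + 1 ≡ 1 (mod 52) and x^{52} = 1 for x ≠ 0 (Fermat). So ψ⁻¹(42) = 42^19 mod 53.
Repeated squaring mod 53: 42^1 ≡ 42, 42^2 ≡ 42² = 1764 ≡ 15, 42^4 ≡ 15² = 225 ≡ 13, 42^8 ≡ 13² = 169 ≡ 10, 42^16 ≡ 10² = 100 ≡ 47. Since 19 = 16 + 2 + 1, 42^19 ≡ 47·15·42: 47·15 = 705 ≡ 16, then 16·42 = 672 ≡ 36. So 42^19 ≡ 36 (mod 53).
Hence ψ⁻¹(42) = 36.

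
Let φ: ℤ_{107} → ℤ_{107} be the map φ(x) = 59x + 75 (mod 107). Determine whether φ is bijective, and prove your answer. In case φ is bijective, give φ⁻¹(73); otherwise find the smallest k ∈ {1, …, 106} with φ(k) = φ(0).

Suppose φ(s) = φ(t) in ℤ_{107}. Then 59s + 75 ≡ 59t + 75 (mod 107), therefore 59(s − t) ≡ 0 (mod 107).
Since gcd(59, 107) = 1, 59 is invertible modulo 107, therefore s − t ≡ 0 (mod 107), i.e. s = t.
We now compute 59⁻¹ mod 107 explicitly. Euclid's algorithm: 107 = 1·59 + 48, 59 = 1·48 + 11, 48 = 4·11 + 4, 11 = 2·4 + 3, 4 = 1·3 + 1; back-substituting gives 1 = 78·59 − 43·107, so 59⁻¹ ≡ 78 (mod 107).
For any y ∈ ℤ_{107}, x = 78(y − 75) mod 107 satisfies φ(x) = 59·78(y − 75) + 75 ≡ y (since 59·78 ≡ 1 mod 107). So every y has a preimage.
So φ is bijective.
Since φ is bijective, we find φ⁻¹(73): we need 59x ≡ 73 − 75 ≡ 105 (mod 107). Using 59⁻¹ = 78: x ≡ 78·105 = 8190 = 76·107 + 58, so x = 58.
Check: φ(58) = 59·58 + 75 = 3497 = 32·107 + 73 ≡ 73 (mod 107).

58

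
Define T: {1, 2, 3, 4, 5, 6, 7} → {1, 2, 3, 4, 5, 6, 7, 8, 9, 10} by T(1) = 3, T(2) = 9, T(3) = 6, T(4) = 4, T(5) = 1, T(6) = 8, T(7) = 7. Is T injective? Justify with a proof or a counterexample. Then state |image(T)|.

7

The values T(1), …, T(7) are 3, 9, 6, 4, 1, 8, 7 — all distinct.
So T(a) = T(b) only when a = b, and T is injective.
The image of T is {1, 3, 4, 6, 7, 8, 9}, which has 7 elements.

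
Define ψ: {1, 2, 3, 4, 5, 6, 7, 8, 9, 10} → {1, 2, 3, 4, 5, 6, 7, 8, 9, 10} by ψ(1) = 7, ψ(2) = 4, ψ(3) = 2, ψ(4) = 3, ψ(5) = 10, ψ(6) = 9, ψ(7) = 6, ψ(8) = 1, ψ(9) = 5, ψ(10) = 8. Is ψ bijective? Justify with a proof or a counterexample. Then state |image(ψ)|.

10

The values 7, 4, 2, 3, 10, 9, 6, 1, 5, 8 are a permutation of {1, 2, 3, 4, 5, 6, 7, 8, 9, 10}: each element appears exactly once.
So ψ is injective and surjective, hence bijective.
The image of ψ is {1, 2, 3, 4, 5, 6, 7, 8, 9, 10}, which has 10 elements.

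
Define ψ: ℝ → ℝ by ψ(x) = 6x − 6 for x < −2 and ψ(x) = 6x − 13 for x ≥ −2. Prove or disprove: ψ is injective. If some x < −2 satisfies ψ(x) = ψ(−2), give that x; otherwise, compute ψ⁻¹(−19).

Both pieces are strictly increasing (slopes 6 and 6), so each is injective on its own interval.
The left piece maps (−∞, −2) onto (−∞, −18); the right piece maps [−2, ∞) onto [−25, ∞).
These images overlap. In particular ψ(−2) = −25 (right piece), and solving 6x − 6 = −25 on the left piece gives x = −19/6 < −2.
So ψ(−19/6) = ψ(−2) with −19/6 ≠ −2, and ψ is not injective. This x = −19/6 is the requested value below −2.

-19/6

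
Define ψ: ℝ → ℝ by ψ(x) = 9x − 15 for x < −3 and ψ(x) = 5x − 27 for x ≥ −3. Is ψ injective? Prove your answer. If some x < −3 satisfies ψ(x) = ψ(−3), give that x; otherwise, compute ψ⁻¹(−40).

-13/5

Both pieces are strictly increasing (slopes 9 and 5), so each is injective on its own interval.
The left piece maps (−∞, −3) onto (−∞, −42); the right piece maps [−3, ∞) onto [−42, ∞).
These images are disjoint, so no value is attained by both pieces. Hence ψ is injective.
Because the two images are disjoint, no x < −3 has ψ(x) = ψ(−3), so we compute ψ⁻¹(−40): −40 lies in [−42, ∞), so solve 5x − 27 = −40: x = (−40 + 27)/5 = −13/5.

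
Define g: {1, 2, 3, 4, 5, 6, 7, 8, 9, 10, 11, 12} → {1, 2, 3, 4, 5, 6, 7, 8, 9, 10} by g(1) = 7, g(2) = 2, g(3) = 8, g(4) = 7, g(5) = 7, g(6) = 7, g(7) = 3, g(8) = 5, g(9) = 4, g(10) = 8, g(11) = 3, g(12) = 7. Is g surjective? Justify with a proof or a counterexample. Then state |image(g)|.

6

No element maps to 1, so g is not surjective.
The image of g is {2, 3, 4, 5, 7, 8}, which has 6 elements.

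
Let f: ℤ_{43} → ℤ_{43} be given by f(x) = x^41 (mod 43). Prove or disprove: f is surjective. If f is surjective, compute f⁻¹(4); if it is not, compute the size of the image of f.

11

Since 43 is prime, the nonzero elements of ℤ_{43} form a cyclic group of order 42.
As gcd(41, 42) = 1, raising to the 41st power is a bijection on this group: if a^41 ≡ b^41 then (ab^{−1})^41 = 1, and the only element of order dividing gcd(41, 42) = 1 is 1, so a = b.
With f(0) = 0 this makes f injective on all of ℤ_{43}, hence bijective (finite equal-size domain and codomain). In particular f is surjective.
Since f is surjective, we find the preimage of 4. The inverse of x ↦ x^41 on (ℤ_{43})^× is x ↦ x^41, because 41·41 = 1681 = 40·42 + 1 ≡ 1 (mod 42) and x^{42} = 1 for x ≠ 0 (Fermat). So f⁻¹(4) = 4^41 mod 43.
Repeated squaring mod 43: 4^1 ≡ 4, 4^2 ≡ 4² = 16, 4^4 ≡ 16² = 256 ≡ 41, 4^8 ≡ 41² = 1681 ≡ 4, 4^16 ≡ 4² = 16, 4^32 ≡ 16² = 256 ≡ 41. Since 41 = 32 + 8 + 1, 4^41 ≡ 41·4·4: 41·4 = 164 ≡ 35, then 35·4 = 140 ≡ 11. So 4^41 ≡ 11 (mod 43).
Hence f⁻¹(4) = 11.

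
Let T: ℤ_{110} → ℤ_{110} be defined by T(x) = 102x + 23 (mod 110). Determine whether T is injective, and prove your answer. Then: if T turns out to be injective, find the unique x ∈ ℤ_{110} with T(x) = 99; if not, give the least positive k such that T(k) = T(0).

55

We have gcd(102, 110) = 2 > 1. Taking u = 0 and v = 55: T(0) = 23 and T(55) = 102·55 + 23 = 5633 ≡ 23 (mod 110).
So T(0) = T(55) while 0 ≠ 55, thus T is not injective.
Since T is not injective, we find the least positive k with T(k) = T(0): this means 102k ≡ 0 (mod 110), i.e. 110 ∣ 102k. Since gcd(102, 110) = 2, dividing through by 2 this holds exactly when 55 ∣ 51k, and as gcd(51, 55) = 1, exactly when 55 ∣ k.
The smallest positive such k is 55.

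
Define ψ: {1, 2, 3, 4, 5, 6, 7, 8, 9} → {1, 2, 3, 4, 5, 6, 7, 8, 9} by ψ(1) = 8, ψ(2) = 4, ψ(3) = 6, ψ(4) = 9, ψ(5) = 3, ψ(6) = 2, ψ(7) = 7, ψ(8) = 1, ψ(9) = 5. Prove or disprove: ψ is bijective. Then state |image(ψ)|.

9

The values 8, 4, 6, 9, 3, 2, 7, 1, 5 are a permutation of {1, 2, 3, 4, 5, 6, 7, 8, 9}: each element appears exactly once.
So ψ is injective and surjective, hence bijective.
The image of ψ is {1, 2, 3, 4, 5, 6, 7, 8, 9}, which has 9 elements.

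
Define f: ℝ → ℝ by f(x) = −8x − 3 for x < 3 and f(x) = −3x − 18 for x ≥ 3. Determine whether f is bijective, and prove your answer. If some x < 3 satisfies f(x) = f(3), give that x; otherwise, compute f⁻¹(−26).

23/8

Both pieces are strictly decreasing (slopes −8 and −3), so each is injective on its own interval.
The left piece maps (−∞, 3) onto (−27, ∞); the right piece maps [3, ∞) onto (−∞, −27].
Since −27 = −27, the images partition ℝ: f is injective and surjective, hence bijective.
Because the two images are disjoint, no x < 3 has f(x) = f(3), so we compute f⁻¹(−26): −26 lies in (−27, ∞), so solve −8x − 3 = −26: x = (−26 + 3)/(−8) = 23/8.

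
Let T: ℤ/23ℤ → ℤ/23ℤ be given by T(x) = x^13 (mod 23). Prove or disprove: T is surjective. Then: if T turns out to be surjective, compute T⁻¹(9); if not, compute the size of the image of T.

3

Since 23 is prime, the nonzero elements of ℤ/23ℤ form a cyclic group of order 22.
As gcd(13, 22) = 1, raising to the 13th power is a bijection on this group: if x_1^13 ≡ x_2^13 then (x_1x_2^{−1})^13 = 1, and the only element of order dividing gcd(13, 22) = 1 is 1, so x_1 = x_2.
With T(0) = 0 this makes T injective on all of ℤ/23ℤ, hence bijective (finite equal-size domain and codomain). In particular T is surjective.
Since T is surjective, we find the preimage of 9. The inverse of x ↦ x^13 on (ℤ/23ℤ)^× is x ↦ x^17, because 13·17 = 221 = 10·22 + 1 ≡ 1 (mod 22) and x^{22} = 1 for x ≠ 0 (Fermat). So T⁻¹(9) = 9^17 mod 23.
Repeated squaring mod 23: 9^1 ≡ 9, 9^2 ≡ 9² = 81 ≡ 12, 9^4 ≡ 12² = 144 ≡ 6, 9^8 ≡ 6² = 36 ≡ 13, 9^16 ≡ 13² = 169 ≡ 8. Since 17 = 16 + 1, 9^17 ≡ 8·9: 8·9 = 72 ≡ 3. So 9^17 ≡ 3 (mod 23).
Hence T⁻¹(9) = 3.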